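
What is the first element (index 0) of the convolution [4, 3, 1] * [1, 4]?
Use y[k] = Σ_i a[i]·b[k-i] at k=0. y[0] = 4×1 = 4

4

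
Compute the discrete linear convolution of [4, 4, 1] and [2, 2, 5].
y[0] = 4×2 = 8; y[1] = 4×2 + 4×2 = 16; y[2] = 4×5 + 4×2 + 1×2 = 30; y[3] = 4×5 + 1×2 = 22; y[4] = 1×5 = 5

[8, 16, 30, 22, 5]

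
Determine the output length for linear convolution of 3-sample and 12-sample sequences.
Linear/full convolution length: m + n - 1 = 3 + 12 - 1 = 14

14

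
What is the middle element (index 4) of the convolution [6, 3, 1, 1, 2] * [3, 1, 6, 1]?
Use y[k] = Σ_i a[i]·b[k-i] at k=4. y[4] = 3×1 + 1×6 + 1×1 + 2×3 = 16

16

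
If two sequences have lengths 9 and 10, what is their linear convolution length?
Linear/full convolution length: m + n - 1 = 9 + 10 - 1 = 18

18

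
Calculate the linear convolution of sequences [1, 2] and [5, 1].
y[0] = 1×5 = 5; y[1] = 1×1 + 2×5 = 11; y[2] = 2×1 = 2

[5, 11, 2]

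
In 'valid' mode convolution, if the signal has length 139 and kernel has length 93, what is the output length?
'Valid' mode counts only positions where the kernel fully overlaps the signal: m - n + 1 = 139 - 93 + 1 = 47

47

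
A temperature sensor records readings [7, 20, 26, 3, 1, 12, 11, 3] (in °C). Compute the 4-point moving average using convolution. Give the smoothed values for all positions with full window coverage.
4-point moving average kernel = [1, 1, 1, 1]. Apply in 'valid' mode (full window coverage): avg[0] = (7 + 20 + 26 + 3) / 4 = 14.0; avg[1] = (20 + 26 + 3 + 1) / 4 = 12.5; avg[2] = (26 + 3 + 1 + 12) / 4 = 10.5; avg[3] = (3 + 1 + 12 + 11) / 4 = 6.75; avg[4] = (1 + 12 + 11 + 3) / 4 = 6.75. Smoothed values: [14.0, 12.5, 10.5, 6.75, 6.75]

[14.0, 12.5, 10.5, 6.75, 6.75]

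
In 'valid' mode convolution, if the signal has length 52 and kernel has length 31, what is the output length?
'Valid' mode counts only positions where the kernel fully overlaps the signal: m - n + 1 = 52 - 31 + 1 = 22

22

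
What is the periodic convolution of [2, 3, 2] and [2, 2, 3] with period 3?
Use y[k] = Σ_j u[j]·v[(k-j) mod 3]. y[0] = 2×2 + 3×3 + 2×2 = 17; y[1] = 2×2 + 3×2 + 2×3 = 16; y[2] = 2×3 + 3×2 + 2×2 = 16. Result: [17, 16, 16]

[17, 16, 16]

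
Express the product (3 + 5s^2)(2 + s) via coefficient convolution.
Ascending coefficients: a = [3, 0, 5], b = [2, 1]. c[0] = 3×2 = 6; c[1] = 3×1 + 0×2 = 3; c[2] = 0×1 + 5×2 = 10; c[3] = 5×1 = 5. Result coefficients: [6, 3, 10, 5] → 6 + 3s + 10s^2 + 5s^3

6 + 3s + 10s^2 + 5s^3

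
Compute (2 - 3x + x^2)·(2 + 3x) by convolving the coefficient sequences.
Ascending coefficients: a = [2, -3, 1], b = [2, 3]. c[0] = 2×2 = 4; c[1] = 2×3 + -3×2 = 0; c[2] = -3×3 + 1×2 = -7; c[3] = 1×3 = 3. Result coefficients: [4, 0, -7, 3] → 4 - 7x^2 + 3x^3

4 - 7x^2 + 3x^3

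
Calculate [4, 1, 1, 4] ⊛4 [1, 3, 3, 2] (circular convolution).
Use y[k] = Σ_j s[j]·t[(k-j) mod 4]. y[0] = 4×1 + 1×2 + 1×3 + 4×3 = 21; y[1] = 4×3 + 1×1 + 1×2 + 4×3 = 27; y[2] = 4×3 + 1×3 + 1×1 + 4×2 = 24; y[3] = 4×2 + 1×3 + 1×3 + 4×1 = 18. Result: [21, 27, 24, 18]

[21, 27, 24, 18]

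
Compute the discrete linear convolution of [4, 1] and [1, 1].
y[0] = 4×1 = 4; y[1] = 4×1 + 1×1 = 5; y[2] = 1×1 = 1

[4, 5, 1]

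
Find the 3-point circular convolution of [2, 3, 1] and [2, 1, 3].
Use y[k] = Σ_j a[j]·b[(k-j) mod 3]. y[0] = 2×2 + 3×3 + 1×1 = 14; y[1] = 2×1 + 3×2 + 1×3 = 11; y[2] = 2×3 + 3×1 + 1×2 = 11. Result: [14, 11, 11]

[14, 11, 11]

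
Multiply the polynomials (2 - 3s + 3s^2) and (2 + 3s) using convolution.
Ascending coefficients: a = [2, -3, 3], b = [2, 3]. c[0] = 2×2 = 4; c[1] = 2×3 + -3×2 = 0; c[2] = -3×3 + 3×2 = -3; c[3] = 3×3 = 9. Result coefficients: [4, 0, -3, 9] → 4 - 3s^2 + 9s^3

4 - 3s^2 + 9s^3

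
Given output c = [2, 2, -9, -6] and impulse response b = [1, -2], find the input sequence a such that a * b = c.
Deconvolve c=[2, 2, -9, -6] by b=[1, -2]. Since b[0]=1, solve forward: a[0] = c[0] / 1 = 2; a[1] = (c[1] - 2×-2) / 1 = 6; a[2] = (c[2] - 6×-2) / 1 = 3. So a = [2, 6, 3]. Check by forward convolution: c[0] = 2×1 = 2; c[1] = 2×-2 + 6×1 = 2; c[2] = 6×-2 + 3×1 = -9; c[3] = 3×-2 = -6

[2, 6, 3]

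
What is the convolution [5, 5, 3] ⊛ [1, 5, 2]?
y[0] = 5×1 = 5; y[1] = 5×5 + 5×1 = 30; y[2] = 5×2 + 5×5 + 3×1 = 38; y[3] = 5×2 + 3×5 = 25; y[4] = 3×2 = 6

[5, 30, 38, 25, 6]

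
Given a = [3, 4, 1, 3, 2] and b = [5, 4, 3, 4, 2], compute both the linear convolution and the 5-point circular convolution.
Linear: y_lin[0] = 3×5 = 15; y_lin[1] = 3×4 + 4×5 = 32; y_lin[2] = 3×3 + 4×4 + 1×5 = 30; y_lin[3] = 3×4 + 4×3 + 1×4 + 3×5 = 43; y_lin[4] = 3×2 + 4×4 + 1×3 + 3×4 + 2×5 = 47; y_lin[5] = 4×2 + 1×4 + 3×3 + 2×4 = 29; y_lin[6] = 1×2 + 3×4 + 2×3 = 20; y_lin[7] = 3×2 + 2×4 = 14; y_lin[8] = 2×2 = 4 → [15, 32, 30, 43, 47, 29, 20, 14, 4]. Circular (length 5): y[0] = 3×5 + 4×2 + 1×4 + 3×3 + 2×4 = 44; y[1] = 3×4 + 4×5 + 1×2 + 3×4 + 2×3 = 52; y[2] = 3×3 + 4×4 + 1×5 + 3×2 + 2×4 = 44; y[3] = 3×4 + 4×3 + 1×4 + 3×5 + 2×2 = 47; y[4] = 3×2 + 4×4 + 1×3 + 3×4 + 2×5 = 47 → [44, 52, 44, 47, 47]

Linear: [15, 32, 30, 43, 47, 29, 20, 14, 4], Circular: [44, 52, 44, 47, 47]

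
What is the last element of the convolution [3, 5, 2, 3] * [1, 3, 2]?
Use y[k] = Σ_i a[i]·b[k-i] at k=5. y[5] = 3×2 = 6

6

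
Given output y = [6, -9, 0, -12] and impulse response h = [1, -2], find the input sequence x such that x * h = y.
Deconvolve y=[6, -9, 0, -12] by h=[1, -2]. Since h[0]=1, solve forward: x[0] = y[0] / 1 = 6; x[1] = (y[1] - 6×-2) / 1 = 3; x[2] = (y[2] - 3×-2) / 1 = 6. So x = [6, 3, 6]. Check by forward convolution: y[0] = 6×1 = 6; y[1] = 6×-2 + 3×1 = -9; y[2] = 3×-2 + 6×1 = 0; y[3] = 6×-2 = -12

[6, 3, 6]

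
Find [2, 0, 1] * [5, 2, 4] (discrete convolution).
y[0] = 2×5 = 10; y[1] = 2×2 + 0×5 = 4; y[2] = 2×4 + 0×2 + 1×5 = 13; y[3] = 0×4 + 1×2 = 2; y[4] = 1×4 = 4

[10, 4, 13, 2, 4]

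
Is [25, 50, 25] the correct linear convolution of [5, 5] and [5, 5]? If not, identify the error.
Recompute linear convolution of [5, 5] and [5, 5]: y[0] = 5×5 = 25; y[1] = 5×5 + 5×5 = 50; y[2] = 5×5 = 25 → [25, 50, 25]. Given [25, 50, 25] matches, so answer: Yes

Yes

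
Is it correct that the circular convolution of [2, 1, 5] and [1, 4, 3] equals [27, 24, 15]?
Recompute circular convolution of [2, 1, 5] and [1, 4, 3]: y[0] = 2×1 + 1×3 + 5×4 = 25; y[1] = 2×4 + 1×1 + 5×3 = 24; y[2] = 2×3 + 1×4 + 5×1 = 15 → [25, 24, 15]. Compare to given [27, 24, 15]: they differ at index 0: given 27, correct 25, so answer: No

No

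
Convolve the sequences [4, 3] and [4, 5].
y[0] = 4×4 = 16; y[1] = 4×5 + 3×4 = 32; y[2] = 3×5 = 15

[16, 32, 15]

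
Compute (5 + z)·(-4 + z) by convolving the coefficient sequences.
Ascending coefficients: a = [5, 1], b = [-4, 1]. c[0] = 5×-4 = -20; c[1] = 5×1 + 1×-4 = 1; c[2] = 1×1 = 1. Result coefficients: [-20, 1, 1] → -20 + z + z^2

-20 + z + z^2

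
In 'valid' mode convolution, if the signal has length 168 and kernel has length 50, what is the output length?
'Valid' mode counts only positions where the kernel fully overlaps the signal: m - n + 1 = 168 - 50 + 1 = 119

119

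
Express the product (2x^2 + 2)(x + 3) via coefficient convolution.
Ascending coefficients: a = [2, 0, 2], b = [3, 1]. c[0] = 2×3 = 6; c[1] = 2×1 + 0×3 = 2; c[2] = 0×1 + 2×3 = 6; c[3] = 2×1 = 2. Result coefficients: [6, 2, 6, 2] → 2x^3 + 6x^2 + 2x + 6

2x^3 + 6x^2 + 2x + 6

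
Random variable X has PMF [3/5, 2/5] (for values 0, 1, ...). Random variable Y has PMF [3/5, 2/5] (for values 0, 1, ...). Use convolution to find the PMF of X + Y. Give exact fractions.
P(X+Y=k) = Σ_i P(X=i)·P(Y=k-i) — a convolution of [3/5, 2/5] and [3/5, 2/5]. P(X+Y=0) = (3/5)×(3/5) = 9/25; P(X+Y=1) = (3/5)×(2/5) + (2/5)×(3/5) = 6/25 + 6/25 = 12/25; P(X+Y=2) = (2/5)×(2/5) = 4/25. PMF: [9/25, 12/25, 4/25] (sums to 1 ✓)

[9/25, 12/25, 4/25]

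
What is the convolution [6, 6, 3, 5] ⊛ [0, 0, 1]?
y[0] = 6×0 = 0; y[1] = 6×0 + 6×0 = 0; y[2] = 6×1 + 6×0 + 3×0 = 6; y[3] = 6×1 + 3×0 + 5×0 = 6; y[4] = 3×1 + 5×0 = 3; y[5] = 5×1 = 5

[0, 0, 6, 6, 3, 5]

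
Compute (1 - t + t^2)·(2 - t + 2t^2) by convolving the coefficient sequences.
Ascending coefficients: a = [1, -1, 1], b = [2, -1, 2]. c[0] = 1×2 = 2; c[1] = 1×-1 + -1×2 = -3; c[2] = 1×2 + -1×-1 + 1×2 = 5; c[3] = -1×2 + 1×-1 = -3; c[4] = 1×2 = 2. Result coefficients: [2, -3, 5, -3, 2] → 2 - 3t + 5t^2 - 3t^3 + 2t^4

2 - 3t + 5t^2 - 3t^3 + 2t^4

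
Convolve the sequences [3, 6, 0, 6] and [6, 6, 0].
y[0] = 3×6 = 18; y[1] = 3×6 + 6×6 = 54; y[2] = 3×0 + 6×6 + 0×6 = 36; y[3] = 6×0 + 0×6 + 6×6 = 36; y[4] = 0×0 + 6×6 = 36; y[5] = 6×0 = 0

[18, 54, 36, 36, 36, 0]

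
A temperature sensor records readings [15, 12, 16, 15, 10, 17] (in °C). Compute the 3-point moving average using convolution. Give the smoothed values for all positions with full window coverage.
3-point moving average kernel = [1, 1, 1]. Apply in 'valid' mode (full window coverage): avg[0] = (15 + 12 + 16) / 3 = 14.33; avg[1] = (12 + 16 + 15) / 3 = 14.33; avg[2] = (16 + 15 + 10) / 3 = 13.67; avg[3] = (15 + 10 + 17) / 3 = 14.0. Smoothed values: [14.33, 14.33, 13.67, 14.0]

[14.33, 14.33, 13.67, 14.0]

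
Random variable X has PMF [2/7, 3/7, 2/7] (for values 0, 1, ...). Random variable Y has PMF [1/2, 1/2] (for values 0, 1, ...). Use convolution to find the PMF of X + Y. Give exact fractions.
P(X+Y=k) = Σ_i P(X=i)·P(Y=k-i) — a convolution of [2/7, 3/7, 2/7] and [1/2, 1/2]. P(X+Y=0) = (2/7)×(1/2) = 1/7; P(X+Y=1) = (2/7)×(1/2) + (3/7)×(1/2) = 1/7 + 3/14 = 5/14; P(X+Y=2) = (3/7)×(1/2) + (2/7)×(1/2) = 3/14 + 1/7 = 5/14; P(X+Y=3) = (2/7)×(1/2) = 1/7. PMF: [1/7, 5/14, 5/14, 1/7] (sums to 1 ✓)

[1/7, 5/14, 5/14, 1/7]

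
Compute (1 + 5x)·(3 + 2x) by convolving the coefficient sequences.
Ascending coefficients: a = [1, 5], b = [3, 2]. c[0] = 1×3 = 3; c[1] = 1×2 + 5×3 = 17; c[2] = 5×2 = 10. Result coefficients: [3, 17, 10] → 3 + 17x + 10x^2

3 + 17x + 10x^2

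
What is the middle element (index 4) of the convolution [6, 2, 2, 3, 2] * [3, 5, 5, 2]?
Use y[k] = Σ_i a[i]·b[k-i] at k=4. y[4] = 2×2 + 2×5 + 3×5 + 2×3 = 35

35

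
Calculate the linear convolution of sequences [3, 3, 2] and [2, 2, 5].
y[0] = 3×2 = 6; y[1] = 3×2 + 3×2 = 12; y[2] = 3×5 + 3×2 + 2×2 = 25; y[3] = 3×5 + 2×2 = 19; y[4] = 2×5 = 10

[6, 12, 25, 19, 10]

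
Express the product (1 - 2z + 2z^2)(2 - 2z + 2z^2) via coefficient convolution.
Ascending coefficients: a = [1, -2, 2], b = [2, -2, 2]. c[0] = 1×2 = 2; c[1] = 1×-2 + -2×2 = -6; c[2] = 1×2 + -2×-2 + 2×2 = 10; c[3] = -2×2 + 2×-2 = -8; c[4] = 2×2 = 4. Result coefficients: [2, -6, 10, -8, 4] → 2 - 6z + 10z^2 - 8z^3 + 4z^4

2 - 6z + 10z^2 - 8z^3 + 4z^4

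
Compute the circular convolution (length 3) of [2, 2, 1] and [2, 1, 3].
Use y[k] = Σ_j u[j]·v[(k-j) mod 3]. y[0] = 2×2 + 2×3 + 1×1 = 11; y[1] = 2×1 + 2×2 + 1×3 = 9; y[2] = 2×3 + 2×1 + 1×2 = 10. Result: [11, 9, 10]

[11, 9, 10]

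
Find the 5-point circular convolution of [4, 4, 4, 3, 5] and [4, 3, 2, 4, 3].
Use y[k] = Σ_j u[j]·v[(k-j) mod 5]. y[0] = 4×4 + 4×3 + 4×4 + 3×2 + 5×3 = 65; y[1] = 4×3 + 4×4 + 4×3 + 3×4 + 5×2 = 62; y[2] = 4×2 + 4×3 + 4×4 + 3×3 + 5×4 = 65; y[3] = 4×4 + 4×2 + 4×3 + 3×4 + 5×3 = 63; y[4] = 4×3 + 4×4 + 4×2 + 3×3 + 5×4 = 65. Result: [65, 62, 65, 63, 65]

[65, 62, 65, 63, 65]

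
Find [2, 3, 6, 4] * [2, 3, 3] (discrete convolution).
y[0] = 2×2 = 4; y[1] = 2×3 + 3×2 = 12; y[2] = 2×3 + 3×3 + 6×2 = 27; y[3] = 3×3 + 6×3 + 4×2 = 35; y[4] = 6×3 + 4×3 = 30; y[5] = 4×3 = 12

[4, 12, 27, 35, 30, 12]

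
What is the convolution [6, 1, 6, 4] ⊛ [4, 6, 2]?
y[0] = 6×4 = 24; y[1] = 6×6 + 1×4 = 40; y[2] = 6×2 + 1×6 + 6×4 = 42; y[3] = 1×2 + 6×6 + 4×4 = 54; y[4] = 6×2 + 4×6 = 36; y[5] = 4×2 = 8

[24, 40, 42, 54, 36, 8]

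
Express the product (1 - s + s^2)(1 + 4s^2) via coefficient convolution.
Ascending coefficients: a = [1, -1, 1], b = [1, 0, 4]. c[0] = 1×1 = 1; c[1] = 1×0 + -1×1 = -1; c[2] = 1×4 + -1×0 + 1×1 = 5; c[3] = -1×4 + 1×0 = -4; c[4] = 1×4 = 4. Result coefficients: [1, -1, 5, -4, 4] → 1 - s + 5s^2 - 4s^3 + 4s^4

1 - s + 5s^2 - 4s^3 + 4s^4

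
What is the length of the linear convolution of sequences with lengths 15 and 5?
Linear/full convolution length: m + n - 1 = 15 + 5 - 1 = 19

19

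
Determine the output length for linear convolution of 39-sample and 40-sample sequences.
Linear/full convolution length: m + n - 1 = 39 + 40 - 1 = 78

78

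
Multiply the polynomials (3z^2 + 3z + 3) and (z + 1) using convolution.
Ascending coefficients: a = [3, 3, 3], b = [1, 1]. c[0] = 3×1 = 3; c[1] = 3×1 + 3×1 = 6; c[2] = 3×1 + 3×1 = 6; c[3] = 3×1 = 3. Result coefficients: [3, 6, 6, 3] → 3z^3 + 6z^2 + 6z + 3

3z^3 + 6z^2 + 6z + 3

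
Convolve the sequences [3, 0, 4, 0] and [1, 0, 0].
y[0] = 3×1 = 3; y[1] = 3×0 + 0×1 = 0; y[2] = 3×0 + 0×0 + 4×1 = 4; y[3] = 0×0 + 4×0 + 0×1 = 0; y[4] = 4×0 + 0×0 = 0; y[5] = 0×0 = 0

[3, 0, 4, 0, 0, 0]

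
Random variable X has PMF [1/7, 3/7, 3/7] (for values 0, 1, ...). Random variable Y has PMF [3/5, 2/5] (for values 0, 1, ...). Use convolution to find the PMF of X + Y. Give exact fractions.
P(X+Y=k) = Σ_i P(X=i)·P(Y=k-i) — a convolution of [1/7, 3/7, 3/7] and [3/5, 2/5]. P(X+Y=0) = (1/7)×(3/5) = 3/35; P(X+Y=1) = (1/7)×(2/5) + (3/7)×(3/5) = 2/35 + 9/35 = 11/35; P(X+Y=2) = (3/7)×(2/5) + (3/7)×(3/5) = 6/35 + 9/35 = 3/7; P(X+Y=3) = (3/7)×(2/5) = 6/35. PMF: [3/35, 11/35, 3/7, 6/35] (sums to 1 ✓)

[3/35, 11/35, 3/7, 6/35]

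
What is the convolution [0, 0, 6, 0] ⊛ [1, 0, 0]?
y[0] = 0×1 = 0; y[1] = 0×0 + 0×1 = 0; y[2] = 0×0 + 0×0 + 6×1 = 6; y[3] = 0×0 + 6×0 + 0×1 = 0; y[4] = 6×0 + 0×0 = 0; y[5] = 0×0 = 0

[0, 0, 6, 0, 0, 0]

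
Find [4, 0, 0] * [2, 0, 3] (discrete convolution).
y[0] = 4×2 = 8; y[1] = 4×0 + 0×2 = 0; y[2] = 4×3 + 0×0 + 0×2 = 12; y[3] = 0×3 + 0×0 = 0; y[4] = 0×3 = 0

[8, 0, 12, 0, 0]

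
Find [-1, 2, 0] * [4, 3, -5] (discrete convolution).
y[0] = -1×4 = -4; y[1] = -1×3 + 2×4 = 5; y[2] = -1×-5 + 2×3 + 0×4 = 11; y[3] = 2×-5 + 0×3 = -10; y[4] = 0×-5 = 0

[-4, 5, 11, -10, 0]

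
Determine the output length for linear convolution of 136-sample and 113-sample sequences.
Linear/full convolution length: m + n - 1 = 136 + 113 - 1 = 248

248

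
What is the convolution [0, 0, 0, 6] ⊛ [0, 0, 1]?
y[0] = 0×0 = 0; y[1] = 0×0 + 0×0 = 0; y[2] = 0×1 + 0×0 + 0×0 = 0; y[3] = 0×1 + 0×0 + 6×0 = 0; y[4] = 0×1 + 6×0 = 0; y[5] = 6×1 = 6

[0, 0, 0, 0, 0, 6]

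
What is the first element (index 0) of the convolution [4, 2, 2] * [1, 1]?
Use y[k] = Σ_i a[i]·b[k-i] at k=0. y[0] = 4×1 = 4

4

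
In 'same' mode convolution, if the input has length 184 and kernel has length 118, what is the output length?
'Same' mode returns an output with the same length as the input: 184

184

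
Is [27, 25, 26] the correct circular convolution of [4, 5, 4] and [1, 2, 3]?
Recompute circular convolution of [4, 5, 4] and [1, 2, 3]: y[0] = 4×1 + 5×3 + 4×2 = 27; y[1] = 4×2 + 5×1 + 4×3 = 25; y[2] = 4×3 + 5×2 + 4×1 = 26 → [27, 25, 26]. Given [27, 25, 26] matches, so answer: Yes

Yes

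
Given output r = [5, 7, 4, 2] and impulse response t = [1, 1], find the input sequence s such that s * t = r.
Deconvolve r=[5, 7, 4, 2] by t=[1, 1]. Since t[0]=1, solve forward: s[0] = r[0] / 1 = 5; s[1] = (r[1] - 5×1) / 1 = 2; s[2] = (r[2] - 2×1) / 1 = 2. So s = [5, 2, 2]. Check by forward convolution: r[0] = 5×1 = 5; r[1] = 5×1 + 2×1 = 7; r[2] = 2×1 + 2×1 = 4; r[3] = 2×1 = 2

[5, 2, 2]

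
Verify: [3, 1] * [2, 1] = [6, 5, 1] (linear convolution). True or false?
Recompute linear convolution of [3, 1] and [2, 1]: y[0] = 3×2 = 6; y[1] = 3×1 + 1×2 = 5; y[2] = 1×1 = 1 → [6, 5, 1]. Given [6, 5, 1] matches, so answer: Yes

Yes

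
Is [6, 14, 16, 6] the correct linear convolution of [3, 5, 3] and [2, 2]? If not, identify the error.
Recompute linear convolution of [3, 5, 3] and [2, 2]: y[0] = 3×2 = 6; y[1] = 3×2 + 5×2 = 16; y[2] = 5×2 + 3×2 = 16; y[3] = 3×2 = 6 → [6, 16, 16, 6]. Compare to given [6, 14, 16, 6]: they differ at index 1: given 14, correct 16, so answer: No

No. Error at index 1: given 14, correct 16.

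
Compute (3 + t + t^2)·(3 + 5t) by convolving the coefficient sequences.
Ascending coefficients: a = [3, 1, 1], b = [3, 5]. c[0] = 3×3 = 9; c[1] = 3×5 + 1×3 = 18; c[2] = 1×5 + 1×3 = 8; c[3] = 1×5 = 5. Result coefficients: [9, 18, 8, 5] → 9 + 18t + 8t^2 + 5t^3

9 + 18t + 8t^2 + 5t^3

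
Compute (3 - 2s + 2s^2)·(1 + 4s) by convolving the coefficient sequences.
Ascending coefficients: a = [3, -2, 2], b = [1, 4]. c[0] = 3×1 = 3; c[1] = 3×4 + -2×1 = 10; c[2] = -2×4 + 2×1 = -6; c[3] = 2×4 = 8. Result coefficients: [3, 10, -6, 8] → 3 + 10s - 6s^2 + 8s^3

3 + 10s - 6s^2 + 8s^3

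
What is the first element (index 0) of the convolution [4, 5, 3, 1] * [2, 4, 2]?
Use y[k] = Σ_i a[i]·b[k-i] at k=0. y[0] = 4×2 = 8

8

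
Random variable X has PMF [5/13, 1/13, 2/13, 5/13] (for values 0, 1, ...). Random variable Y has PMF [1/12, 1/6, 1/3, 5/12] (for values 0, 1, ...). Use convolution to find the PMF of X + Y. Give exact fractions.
P(X+Y=k) = Σ_i P(X=i)·P(Y=k-i) — a convolution of [5/13, 1/13, 2/13, 5/13] and [1/12, 1/6, 1/3, 5/12]. P(X+Y=0) = (5/13)×(1/12) = 5/156; P(X+Y=1) = (5/13)×(1/6) + (1/13)×(1/12) = 5/78 + 1/156 = 11/156; P(X+Y=2) = (5/13)×(1/3) + (1/13)×(1/6) + (2/13)×(1/12) = 5/39 + 1/78 + 1/78 = 2/13; P(X+Y=3) = (5/13)×(5/12) + (1/13)×(1/3) + (2/13)×(1/6) + (5/13)×(1/12) = 25/156 + 1/39 + 1/39 + 5/156 = 19/78; P(X+Y=4) = (1/13)×(5/12) + (2/13)×(1/3) + (5/13)×(1/6) = 5/156 + 2/39 + 5/78 = 23/156; P(X+Y=5) = (2/13)×(5/12) + (5/13)×(1/3) = 5/78 + 5/39 = 5/26; P(X+Y=6) = (5/13)×(5/12) = 25/156. PMF: [5/156, 11/156, 2/13, 19/78, 23/156, 5/26, 25/156] (sums to 1 ✓)

[5/156, 11/156, 2/13, 19/78, 23/156, 5/26, 25/156]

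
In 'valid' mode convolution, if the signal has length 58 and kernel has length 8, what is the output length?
'Valid' mode counts only positions where the kernel fully overlaps the signal: m - n + 1 = 58 - 8 + 1 = 51

51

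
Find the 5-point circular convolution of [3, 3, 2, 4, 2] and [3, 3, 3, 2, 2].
Use y[k] = Σ_j x[j]·h[(k-j) mod 5]. y[0] = 3×3 + 3×2 + 2×2 + 4×3 + 2×3 = 37; y[1] = 3×3 + 3×3 + 2×2 + 4×2 + 2×3 = 36; y[2] = 3×3 + 3×3 + 2×3 + 4×2 + 2×2 = 36; y[3] = 3×2 + 3×3 + 2×3 + 4×3 + 2×2 = 37; y[4] = 3×2 + 3×2 + 2×3 + 4×3 + 2×3 = 36. Result: [37, 36, 36, 37, 36]

[37, 36, 36, 37, 36]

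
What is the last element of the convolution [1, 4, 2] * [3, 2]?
Use y[k] = Σ_i a[i]·b[k-i] at k=3. y[3] = 2×2 = 4

4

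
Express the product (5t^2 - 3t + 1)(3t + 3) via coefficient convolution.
Ascending coefficients: a = [1, -3, 5], b = [3, 3]. c[0] = 1×3 = 3; c[1] = 1×3 + -3×3 = -6; c[2] = -3×3 + 5×3 = 6; c[3] = 5×3 = 15. Result coefficients: [3, -6, 6, 15] → 15t^3 + 6t^2 - 6t + 3

15t^3 + 6t^2 - 6t + 3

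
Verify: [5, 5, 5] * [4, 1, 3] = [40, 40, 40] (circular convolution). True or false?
Recompute circular convolution of [5, 5, 5] and [4, 1, 3]: y[0] = 5×4 + 5×3 + 5×1 = 40; y[1] = 5×1 + 5×4 + 5×3 = 40; y[2] = 5×3 + 5×1 + 5×4 = 40 → [40, 40, 40]. Given [40, 40, 40] matches, so answer: Yes

Yes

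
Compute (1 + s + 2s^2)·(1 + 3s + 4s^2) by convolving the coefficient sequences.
Ascending coefficients: a = [1, 1, 2], b = [1, 3, 4]. c[0] = 1×1 = 1; c[1] = 1×3 + 1×1 = 4; c[2] = 1×4 + 1×3 + 2×1 = 9; c[3] = 1×4 + 2×3 = 10; c[4] = 2×4 = 8. Result coefficients: [1, 4, 9, 10, 8] → 1 + 4s + 9s^2 + 10s^3 + 8s^4

1 + 4s + 9s^2 + 10s^3 + 8s^4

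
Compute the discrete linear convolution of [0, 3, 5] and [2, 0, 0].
y[0] = 0×2 = 0; y[1] = 0×0 + 3×2 = 6; y[2] = 0×0 + 3×0 + 5×2 = 10; y[3] = 3×0 + 5×0 = 0; y[4] = 5×0 = 0

[0, 6, 10, 0, 0]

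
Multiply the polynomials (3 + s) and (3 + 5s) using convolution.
Ascending coefficients: a = [3, 1], b = [3, 5]. c[0] = 3×3 = 9; c[1] = 3×5 + 1×3 = 18; c[2] = 1×5 = 5. Result coefficients: [9, 18, 5] → 9 + 18s + 5s^2

9 + 18s + 5s^2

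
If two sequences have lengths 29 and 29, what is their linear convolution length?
Linear/full convolution length: m + n - 1 = 29 + 29 - 1 = 57

57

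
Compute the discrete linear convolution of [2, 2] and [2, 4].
y[0] = 2×2 = 4; y[1] = 2×4 + 2×2 = 12; y[2] = 2×4 = 8

[4, 12, 8]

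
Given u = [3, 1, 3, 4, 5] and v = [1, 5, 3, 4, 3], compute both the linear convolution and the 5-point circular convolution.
Linear: y_lin[0] = 3×1 = 3; y_lin[1] = 3×5 + 1×1 = 16; y_lin[2] = 3×3 + 1×5 + 3×1 = 17; y_lin[3] = 3×4 + 1×3 + 3×5 + 4×1 = 34; y_lin[4] = 3×3 + 1×4 + 3×3 + 4×5 + 5×1 = 47; y_lin[5] = 1×3 + 3×4 + 4×3 + 5×5 = 52; y_lin[6] = 3×3 + 4×4 + 5×3 = 40; y_lin[7] = 4×3 + 5×4 = 32; y_lin[8] = 5×3 = 15 → [3, 16, 17, 34, 47, 52, 40, 32, 15]. Circular (length 5): y[0] = 3×1 + 1×3 + 3×4 + 4×3 + 5×5 = 55; y[1] = 3×5 + 1×1 + 3×3 + 4×4 + 5×3 = 56; y[2] = 3×3 + 1×5 + 3×1 + 4×3 + 5×4 = 49; y[3] = 3×4 + 1×3 + 3×5 + 4×1 + 5×3 = 49; y[4] = 3×3 + 1×4 + 3×3 + 4×5 + 5×1 = 47 → [55, 56, 49, 49, 47]

Linear: [3, 16, 17, 34, 47, 52, 40, 32, 15], Circular: [55, 56, 49, 49, 47]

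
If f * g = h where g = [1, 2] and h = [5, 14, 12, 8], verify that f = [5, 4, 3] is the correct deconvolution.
Forward-compute [5, 4, 3] * [1, 2]: h[0] = 5×1 = 5; h[1] = 5×2 + 4×1 = 14; h[2] = 4×2 + 3×1 = 11; h[3] = 3×2 = 6 → [5, 14, 11, 6]. Does not match given h = [5, 14, 12, 8].

Not verified. [5, 4, 3] * [1, 2] = [5, 14, 11, 6], which differs from [5, 14, 12, 8] at index 2.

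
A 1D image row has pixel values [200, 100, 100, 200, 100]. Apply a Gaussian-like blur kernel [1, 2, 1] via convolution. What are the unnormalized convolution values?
Convolve image row [200, 100, 100, 200, 100] with kernel [1, 2, 1]: y[0] = 200×1 = 200; y[1] = 200×2 + 100×1 = 500; y[2] = 200×1 + 100×2 + 100×1 = 500; y[3] = 100×1 + 100×2 + 200×1 = 500; y[4] = 100×1 + 200×2 + 100×1 = 600; y[5] = 200×1 + 100×2 = 400; y[6] = 100×1 = 100 → [200, 500, 500, 500, 600, 400, 100]. Normalization factor = sum(kernel) = 4.

[200, 500, 500, 500, 600, 400, 100]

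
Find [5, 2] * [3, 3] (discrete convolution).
y[0] = 5×3 = 15; y[1] = 5×3 + 2×3 = 21; y[2] = 2×3 = 6

[15, 21, 6]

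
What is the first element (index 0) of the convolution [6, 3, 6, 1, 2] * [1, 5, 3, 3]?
Use y[k] = Σ_i a[i]·b[k-i] at k=0. y[0] = 6×1 = 6

6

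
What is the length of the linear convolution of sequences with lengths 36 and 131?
Linear/full convolution length: m + n - 1 = 36 + 131 - 1 = 166

166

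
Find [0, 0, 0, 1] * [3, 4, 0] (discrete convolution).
y[0] = 0×3 = 0; y[1] = 0×4 + 0×3 = 0; y[2] = 0×0 + 0×4 + 0×3 = 0; y[3] = 0×0 + 0×4 + 1×3 = 3; y[4] = 0×0 + 1×4 = 4; y[5] = 1×0 = 0

[0, 0, 0, 3, 4, 0]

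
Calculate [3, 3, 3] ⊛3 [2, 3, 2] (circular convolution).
Use y[k] = Σ_j f[j]·g[(k-j) mod 3]. y[0] = 3×2 + 3×2 + 3×3 = 21; y[1] = 3×3 + 3×2 + 3×2 = 21; y[2] = 3×2 + 3×3 + 3×2 = 21. Result: [21, 21, 21]

[21, 21, 21]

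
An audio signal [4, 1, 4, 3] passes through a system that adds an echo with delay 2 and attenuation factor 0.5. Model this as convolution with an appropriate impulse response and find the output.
Direct-path + delayed-attenuated-path model → impulse response h = [1, 0, 0.5] (1 at lag 0, 0.5 at lag 2). Output y[n] = x[n] + 0.5·x[n - 2] (with x[n] = 0 outside 0..3): y[0] = 4 + 0.5×0 = 4; y[1] = 1 + 0.5×0 = 1; y[2] = 4 + 0.5×4 = 6.0; y[3] = 3 + 0.5×1 = 3.5; y[4] = 0 + 0.5×4 = 2.0; y[5] = 0 + 0.5×3 = 1.5. So y = [4, 1, 6.0, 3.5, 2.0, 1.5]

[4, 1, 6.0, 3.5, 2.0, 1.5]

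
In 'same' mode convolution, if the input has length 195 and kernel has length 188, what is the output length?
'Same' mode returns an output with the same length as the input: 195

195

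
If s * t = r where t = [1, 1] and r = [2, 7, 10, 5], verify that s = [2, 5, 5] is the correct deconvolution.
Forward-compute [2, 5, 5] * [1, 1]: r[0] = 2×1 = 2; r[1] = 2×1 + 5×1 = 7; r[2] = 5×1 + 5×1 = 10; r[3] = 5×1 = 5 → [2, 7, 10, 5]. Matches given r = [2, 7, 10, 5], so verified.

Verified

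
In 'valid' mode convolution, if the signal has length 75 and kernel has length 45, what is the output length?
'Valid' mode counts only positions where the kernel fully overlaps the signal: m - n + 1 = 75 - 45 + 1 = 31

31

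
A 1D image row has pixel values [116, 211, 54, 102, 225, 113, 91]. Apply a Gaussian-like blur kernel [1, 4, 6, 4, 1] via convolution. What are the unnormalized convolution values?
Convolve image row [116, 211, 54, 102, 225, 113, 91] with kernel [1, 4, 6, 4, 1]: y[0] = 116×1 = 116; y[1] = 116×4 + 211×1 = 675; y[2] = 116×6 + 211×4 + 54×1 = 1594; y[3] = 116×4 + 211×6 + 54×4 + 102×1 = 2048; y[4] = 116×1 + 211×4 + 54×6 + 102×4 + 225×1 = 1917; y[5] = 211×1 + 54×4 + 102×6 + 225×4 + 113×1 = 2052; y[6] = 54×1 + 102×4 + 225×6 + 113×4 + 91×1 = 2355; y[7] = 102×1 + 225×4 + 113×6 + 91×4 = 2044; y[8] = 225×1 + 113×4 + 91×6 = 1223; y[9] = 113×1 + 91×4 = 477; y[10] = 91×1 = 91 → [116, 675, 1594, 2048, 1917, 2052, 2355, 2044, 1223, 477, 91]. Normalization factor = sum(kernel) = 16.

[116, 675, 1594, 2048, 1917, 2052, 2355, 2044, 1223, 477, 91]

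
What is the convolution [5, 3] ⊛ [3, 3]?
y[0] = 5×3 = 15; y[1] = 5×3 + 3×3 = 24; y[2] = 3×3 = 9

[15, 24, 9]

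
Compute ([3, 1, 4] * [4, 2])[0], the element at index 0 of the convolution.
Use y[k] = Σ_i a[i]·b[k-i] at k=0. y[0] = 3×4 = 12

12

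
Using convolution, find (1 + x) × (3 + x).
Ascending coefficients: a = [1, 1], b = [3, 1]. c[0] = 1×3 = 3; c[1] = 1×1 + 1×3 = 4; c[2] = 1×1 = 1. Result coefficients: [3, 4, 1] → 3 + 4x + x^2

3 + 4x + x^2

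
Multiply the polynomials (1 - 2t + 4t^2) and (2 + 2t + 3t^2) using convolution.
Ascending coefficients: a = [1, -2, 4], b = [2, 2, 3]. c[0] = 1×2 = 2; c[1] = 1×2 + -2×2 = -2; c[2] = 1×3 + -2×2 + 4×2 = 7; c[3] = -2×3 + 4×2 = 2; c[4] = 4×3 = 12. Result coefficients: [2, -2, 7, 2, 12] → 2 - 2t + 7t^2 + 2t^3 + 12t^4

2 - 2t + 7t^2 + 2t^3 + 12t^4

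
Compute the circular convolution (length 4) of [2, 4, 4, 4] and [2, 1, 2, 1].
Use y[k] = Σ_j x[j]·h[(k-j) mod 4]. y[0] = 2×2 + 4×1 + 4×2 + 4×1 = 20; y[1] = 2×1 + 4×2 + 4×1 + 4×2 = 22; y[2] = 2×2 + 4×1 + 4×2 + 4×1 = 20; y[3] = 2×1 + 4×2 + 4×1 + 4×2 = 22. Result: [20, 22, 20, 22]

[20, 22, 20, 22]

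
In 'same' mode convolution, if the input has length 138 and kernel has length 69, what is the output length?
'Same' mode returns an output with the same length as the input: 138

138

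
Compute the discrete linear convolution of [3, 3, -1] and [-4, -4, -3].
y[0] = 3×-4 = -12; y[1] = 3×-4 + 3×-4 = -24; y[2] = 3×-3 + 3×-4 + -1×-4 = -17; y[3] = 3×-3 + -1×-4 = -5; y[4] = -1×-3 = 3

[-12, -24, -17, -5, 3]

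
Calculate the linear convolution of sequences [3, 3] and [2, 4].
y[0] = 3×2 = 6; y[1] = 3×4 + 3×2 = 18; y[2] = 3×4 = 12

[6, 18, 12]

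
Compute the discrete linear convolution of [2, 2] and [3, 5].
y[0] = 2×3 = 6; y[1] = 2×5 + 2×3 = 16; y[2] = 2×5 = 10

[6, 16, 10]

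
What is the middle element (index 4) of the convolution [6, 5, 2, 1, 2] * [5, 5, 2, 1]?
Use y[k] = Σ_i a[i]·b[k-i] at k=4. y[4] = 5×1 + 2×2 + 1×5 + 2×5 = 24

24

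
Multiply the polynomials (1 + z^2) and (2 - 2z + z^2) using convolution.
Ascending coefficients: a = [1, 0, 1], b = [2, -2, 1]. c[0] = 1×2 = 2; c[1] = 1×-2 + 0×2 = -2; c[2] = 1×1 + 0×-2 + 1×2 = 3; c[3] = 0×1 + 1×-2 = -2; c[4] = 1×1 = 1. Result coefficients: [2, -2, 3, -2, 1] → 2 - 2z + 3z^2 - 2z^3 + z^4

2 - 2z + 3z^2 - 2z^3 + z^4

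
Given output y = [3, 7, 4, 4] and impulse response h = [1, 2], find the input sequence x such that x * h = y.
Deconvolve y=[3, 7, 4, 4] by h=[1, 2]. Since h[0]=1, solve forward: x[0] = y[0] / 1 = 3; x[1] = (y[1] - 3×2) / 1 = 1; x[2] = (y[2] - 1×2) / 1 = 2. So x = [3, 1, 2]. Check by forward convolution: y[0] = 3×1 = 3; y[1] = 3×2 + 1×1 = 7; y[2] = 1×2 + 2×1 = 4; y[3] = 2×2 = 4

[3, 1, 2]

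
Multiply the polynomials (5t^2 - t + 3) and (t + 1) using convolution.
Ascending coefficients: a = [3, -1, 5], b = [1, 1]. c[0] = 3×1 = 3; c[1] = 3×1 + -1×1 = 2; c[2] = -1×1 + 5×1 = 4; c[3] = 5×1 = 5. Result coefficients: [3, 2, 4, 5] → 5t^3 + 4t^2 + 2t + 3

5t^3 + 4t^2 + 2t + 3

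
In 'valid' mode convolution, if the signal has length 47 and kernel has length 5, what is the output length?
'Valid' mode counts only positions where the kernel fully overlaps the signal: m - n + 1 = 47 - 5 + 1 = 43

43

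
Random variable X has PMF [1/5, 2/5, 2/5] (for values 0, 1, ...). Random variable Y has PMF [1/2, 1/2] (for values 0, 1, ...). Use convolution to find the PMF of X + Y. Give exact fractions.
P(X+Y=k) = Σ_i P(X=i)·P(Y=k-i) — a convolution of [1/5, 2/5, 2/5] and [1/2, 1/2]. P(X+Y=0) = (1/5)×(1/2) = 1/10; P(X+Y=1) = (1/5)×(1/2) + (2/5)×(1/2) = 1/10 + 1/5 = 3/10; P(X+Y=2) = (2/5)×(1/2) + (2/5)×(1/2) = 1/5 + 1/5 = 2/5; P(X+Y=3) = (2/5)×(1/2) = 1/5. PMF: [1/10, 3/10, 2/5, 1/5] (sums to 1 ✓)

[1/10, 3/10, 2/5, 1/5]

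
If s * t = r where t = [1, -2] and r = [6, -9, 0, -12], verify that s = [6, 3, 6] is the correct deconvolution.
Forward-compute [6, 3, 6] * [1, -2]: r[0] = 6×1 = 6; r[1] = 6×-2 + 3×1 = -9; r[2] = 3×-2 + 6×1 = 0; r[3] = 6×-2 = -12 → [6, -9, 0, -12]. Matches given r = [6, -9, 0, -12], so verified.

Verified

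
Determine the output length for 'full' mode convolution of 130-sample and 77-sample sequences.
Linear/full convolution length: m + n - 1 = 130 + 77 - 1 = 206

206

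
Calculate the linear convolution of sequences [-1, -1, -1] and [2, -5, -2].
y[0] = -1×2 = -2; y[1] = -1×-5 + -1×2 = 3; y[2] = -1×-2 + -1×-5 + -1×2 = 5; y[3] = -1×-2 + -1×-5 = 7; y[4] = -1×-2 = 2

[-2, 3, 5, 7, 2]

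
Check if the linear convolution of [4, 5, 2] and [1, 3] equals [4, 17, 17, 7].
Recompute linear convolution of [4, 5, 2] and [1, 3]: y[0] = 4×1 = 4; y[1] = 4×3 + 5×1 = 17; y[2] = 5×3 + 2×1 = 17; y[3] = 2×3 = 6 → [4, 17, 17, 6]. Compare to given [4, 17, 17, 7]: they differ at index 3: given 7, correct 6, so answer: No

No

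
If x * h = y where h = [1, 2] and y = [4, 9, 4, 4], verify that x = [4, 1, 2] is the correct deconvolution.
Forward-compute [4, 1, 2] * [1, 2]: y[0] = 4×1 = 4; y[1] = 4×2 + 1×1 = 9; y[2] = 1×2 + 2×1 = 4; y[3] = 2×2 = 4 → [4, 9, 4, 4]. Matches given y = [4, 9, 4, 4], so verified.

Verified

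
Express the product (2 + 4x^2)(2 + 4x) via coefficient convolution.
Ascending coefficients: a = [2, 0, 4], b = [2, 4]. c[0] = 2×2 = 4; c[1] = 2×4 + 0×2 = 8; c[2] = 0×4 + 4×2 = 8; c[3] = 4×4 = 16. Result coefficients: [4, 8, 8, 16] → 4 + 8x + 8x^2 + 16x^3

4 + 8x + 8x^2 + 16x^3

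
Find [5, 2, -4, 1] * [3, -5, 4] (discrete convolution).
y[0] = 5×3 = 15; y[1] = 5×-5 + 2×3 = -19; y[2] = 5×4 + 2×-5 + -4×3 = -2; y[3] = 2×4 + -4×-5 + 1×3 = 31; y[4] = -4×4 + 1×-5 = -21; y[5] = 1×4 = 4

[15, -19, -2, 31, -21, 4]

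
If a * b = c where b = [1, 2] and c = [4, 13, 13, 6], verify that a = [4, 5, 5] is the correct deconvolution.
Forward-compute [4, 5, 5] * [1, 2]: c[0] = 4×1 = 4; c[1] = 4×2 + 5×1 = 13; c[2] = 5×2 + 5×1 = 15; c[3] = 5×2 = 10 → [4, 13, 15, 10]. Does not match given c = [4, 13, 13, 6].

Not verified. [4, 5, 5] * [1, 2] = [4, 13, 15, 10], which differs from [4, 13, 13, 6] at index 2.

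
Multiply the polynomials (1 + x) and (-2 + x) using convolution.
Ascending coefficients: a = [1, 1], b = [-2, 1]. c[0] = 1×-2 = -2; c[1] = 1×1 + 1×-2 = -1; c[2] = 1×1 = 1. Result coefficients: [-2, -1, 1] → -2 - x + x^2

-2 - x + x^2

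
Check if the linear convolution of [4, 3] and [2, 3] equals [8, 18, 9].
Recompute linear convolution of [4, 3] and [2, 3]: y[0] = 4×2 = 8; y[1] = 4×3 + 3×2 = 18; y[2] = 3×3 = 9 → [8, 18, 9]. Given [8, 18, 9] matches, so answer: Yes

Yes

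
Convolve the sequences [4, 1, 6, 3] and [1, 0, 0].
y[0] = 4×1 = 4; y[1] = 4×0 + 1×1 = 1; y[2] = 4×0 + 1×0 + 6×1 = 6; y[3] = 1×0 + 6×0 + 3×1 = 3; y[4] = 6×0 + 3×0 = 0; y[5] = 3×0 = 0

[4, 1, 6, 3, 0, 0]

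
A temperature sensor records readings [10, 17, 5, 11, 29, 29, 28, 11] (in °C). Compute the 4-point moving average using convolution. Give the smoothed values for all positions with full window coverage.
4-point moving average kernel = [1, 1, 1, 1]. Apply in 'valid' mode (full window coverage): avg[0] = (10 + 17 + 5 + 11) / 4 = 10.75; avg[1] = (17 + 5 + 11 + 29) / 4 = 15.5; avg[2] = (5 + 11 + 29 + 29) / 4 = 18.5; avg[3] = (11 + 29 + 29 + 28) / 4 = 24.25; avg[4] = (29 + 29 + 28 + 11) / 4 = 24.25. Smoothed values: [10.75, 15.5, 18.5, 24.25, 24.25]

[10.75, 15.5, 18.5, 24.25, 24.25]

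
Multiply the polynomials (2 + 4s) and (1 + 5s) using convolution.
Ascending coefficients: a = [2, 4], b = [1, 5]. c[0] = 2×1 = 2; c[1] = 2×5 + 4×1 = 14; c[2] = 4×5 = 20. Result coefficients: [2, 14, 20] → 2 + 14s + 20s^2

2 + 14s + 20s^2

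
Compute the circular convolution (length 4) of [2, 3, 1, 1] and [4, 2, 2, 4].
Use y[k] = Σ_j x[j]·h[(k-j) mod 4]. y[0] = 2×4 + 3×4 + 1×2 + 1×2 = 24; y[1] = 2×2 + 3×4 + 1×4 + 1×2 = 22; y[2] = 2×2 + 3×2 + 1×4 + 1×4 = 18; y[3] = 2×4 + 3×2 + 1×2 + 1×4 = 20. Result: [24, 22, 18, 20]

[24, 22, 18, 20]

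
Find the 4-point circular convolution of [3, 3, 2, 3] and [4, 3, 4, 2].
Use y[k] = Σ_j f[j]·g[(k-j) mod 4]. y[0] = 3×4 + 3×2 + 2×4 + 3×3 = 35; y[1] = 3×3 + 3×4 + 2×2 + 3×4 = 37; y[2] = 3×4 + 3×3 + 2×4 + 3×2 = 35; y[3] = 3×2 + 3×4 + 2×3 + 3×4 = 36. Result: [35, 37, 35, 36]

[35, 37, 35, 36]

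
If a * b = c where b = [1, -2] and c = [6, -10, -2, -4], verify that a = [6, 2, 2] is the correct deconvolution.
Forward-compute [6, 2, 2] * [1, -2]: c[0] = 6×1 = 6; c[1] = 6×-2 + 2×1 = -10; c[2] = 2×-2 + 2×1 = -2; c[3] = 2×-2 = -4 → [6, -10, -2, -4]. Matches given c = [6, -10, -2, -4], so verified.

Verified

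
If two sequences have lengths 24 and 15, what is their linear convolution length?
Linear/full convolution length: m + n - 1 = 24 + 15 - 1 = 38

38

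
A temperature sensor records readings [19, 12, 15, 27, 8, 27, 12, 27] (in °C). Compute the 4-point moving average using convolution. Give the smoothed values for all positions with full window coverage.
4-point moving average kernel = [1, 1, 1, 1]. Apply in 'valid' mode (full window coverage): avg[0] = (19 + 12 + 15 + 27) / 4 = 18.25; avg[1] = (12 + 15 + 27 + 8) / 4 = 15.5; avg[2] = (15 + 27 + 8 + 27) / 4 = 19.25; avg[3] = (27 + 8 + 27 + 12) / 4 = 18.5; avg[4] = (8 + 27 + 12 + 27) / 4 = 18.5. Smoothed values: [18.25, 15.5, 19.25, 18.5, 18.5]

[18.25, 15.5, 19.25, 18.5, 18.5]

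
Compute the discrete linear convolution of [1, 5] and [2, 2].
y[0] = 1×2 = 2; y[1] = 1×2 + 5×2 = 12; y[2] = 5×2 = 10

[2, 12, 10]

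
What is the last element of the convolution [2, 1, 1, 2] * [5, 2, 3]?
Use y[k] = Σ_i a[i]·b[k-i] at k=5. y[5] = 2×3 = 6

6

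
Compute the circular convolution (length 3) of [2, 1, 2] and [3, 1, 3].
Use y[k] = Σ_j u[j]·v[(k-j) mod 3]. y[0] = 2×3 + 1×3 + 2×1 = 11; y[1] = 2×1 + 1×3 + 2×3 = 11; y[2] = 2×3 + 1×1 + 2×3 = 13. Result: [11, 11, 13]

[11, 11, 13]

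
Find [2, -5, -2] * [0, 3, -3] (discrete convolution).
y[0] = 2×0 = 0; y[1] = 2×3 + -5×0 = 6; y[2] = 2×-3 + -5×3 + -2×0 = -21; y[3] = -5×-3 + -2×3 = 9; y[4] = -2×-3 = 6

[0, 6, -21, 9, 6]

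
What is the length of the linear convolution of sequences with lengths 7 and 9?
Linear/full convolution length: m + n - 1 = 7 + 9 - 1 = 15

15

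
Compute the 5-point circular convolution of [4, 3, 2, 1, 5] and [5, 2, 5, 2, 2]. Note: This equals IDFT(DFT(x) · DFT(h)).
Either evaluate y[k] = Σ_j x[j]·h[(k-j) mod 5] directly, or use IDFT(DFT(x) · DFT(h)). y[0] = 4×5 + 3×2 + 2×2 + 1×5 + 5×2 = 45; y[1] = 4×2 + 3×5 + 2×2 + 1×2 + 5×5 = 54; y[2] = 4×5 + 3×2 + 2×5 + 1×2 + 5×2 = 48; y[3] = 4×2 + 3×5 + 2×2 + 1×5 + 5×2 = 42; y[4] = 4×2 + 3×2 + 2×5 + 1×2 + 5×5 = 51. Result: [45, 54, 48, 42, 51]

[45, 54, 48, 42, 51]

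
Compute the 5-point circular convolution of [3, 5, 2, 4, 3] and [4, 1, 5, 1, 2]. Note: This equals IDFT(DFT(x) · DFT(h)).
Either evaluate y[k] = Σ_j x[j]·h[(k-j) mod 5] directly, or use IDFT(DFT(x) · DFT(h)). y[0] = 3×4 + 5×2 + 2×1 + 4×5 + 3×1 = 47; y[1] = 3×1 + 5×4 + 2×2 + 4×1 + 3×5 = 46; y[2] = 3×5 + 5×1 + 2×4 + 4×2 + 3×1 = 39; y[3] = 3×1 + 5×5 + 2×1 + 4×4 + 3×2 = 52; y[4] = 3×2 + 5×1 + 2×5 + 4×1 + 3×4 = 37. Result: [47, 46, 39, 52, 37]

[47, 46, 39, 52, 37]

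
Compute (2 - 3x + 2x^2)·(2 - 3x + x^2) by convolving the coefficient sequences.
Ascending coefficients: a = [2, -3, 2], b = [2, -3, 1]. c[0] = 2×2 = 4; c[1] = 2×-3 + -3×2 = -12; c[2] = 2×1 + -3×-3 + 2×2 = 15; c[3] = -3×1 + 2×-3 = -9; c[4] = 2×1 = 2. Result coefficients: [4, -12, 15, -9, 2] → 4 - 12x + 15x^2 - 9x^3 + 2x^4

4 - 12x + 15x^2 - 9x^3 + 2x^4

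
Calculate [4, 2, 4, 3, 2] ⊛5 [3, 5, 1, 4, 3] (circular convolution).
Use y[k] = Σ_j f[j]·g[(k-j) mod 5]. y[0] = 4×3 + 2×3 + 4×4 + 3×1 + 2×5 = 47; y[1] = 4×5 + 2×3 + 4×3 + 3×4 + 2×1 = 52; y[2] = 4×1 + 2×5 + 4×3 + 3×3 + 2×4 = 43; y[3] = 4×4 + 2×1 + 4×5 + 3×3 + 2×3 = 53; y[4] = 4×3 + 2×4 + 4×1 + 3×5 + 2×3 = 45. Result: [47, 52, 43, 53, 45]

[47, 52, 43, 53, 45]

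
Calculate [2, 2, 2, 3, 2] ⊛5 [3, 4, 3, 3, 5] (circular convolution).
Use y[k] = Σ_j s[j]·t[(k-j) mod 5]. y[0] = 2×3 + 2×5 + 2×3 + 3×3 + 2×4 = 39; y[1] = 2×4 + 2×3 + 2×5 + 3×3 + 2×3 = 39; y[2] = 2×3 + 2×4 + 2×3 + 3×5 + 2×3 = 41; y[3] = 2×3 + 2×3 + 2×4 + 3×3 + 2×5 = 39; y[4] = 2×5 + 2×3 + 2×3 + 3×4 + 2×3 = 40. Result: [39, 39, 41, 39, 40]

[39, 39, 41, 39, 40]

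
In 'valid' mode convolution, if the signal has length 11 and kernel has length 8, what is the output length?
'Valid' mode counts only positions where the kernel fully overlaps the signal: m - n + 1 = 11 - 8 + 1 = 4

4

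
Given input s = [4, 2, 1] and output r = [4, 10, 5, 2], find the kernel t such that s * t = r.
Output length 4 = len(s) + len(t) - 1 ⇒ len(t) = 2. Solve t forward using t[k] = (r[k] - Σ_{i≥1} s[i]·t[k-i]) / s[0]: t[0] = r[0] / s[0] = 4 / 4 = 1; t[1] = (r[1] - 2×1) / s[0] = (10 - 2×1) / 4 = 2. So t = [1, 2]. Forward-check [4, 2, 1] * [1, 2]: r[0] = 4×1 = 4; r[1] = 4×2 + 2×1 = 10; r[2] = 2×2 + 1×1 = 5; r[3] = 1×2 = 2 → [4, 10, 5, 2] ✓

[1, 2]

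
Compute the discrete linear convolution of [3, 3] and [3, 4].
y[0] = 3×3 = 9; y[1] = 3×4 + 3×3 = 21; y[2] = 3×4 = 12

[9, 21, 12]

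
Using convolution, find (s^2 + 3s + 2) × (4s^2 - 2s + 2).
Ascending coefficients: a = [2, 3, 1], b = [2, -2, 4]. c[0] = 2×2 = 4; c[1] = 2×-2 + 3×2 = 2; c[2] = 2×4 + 3×-2 + 1×2 = 4; c[3] = 3×4 + 1×-2 = 10; c[4] = 1×4 = 4. Result coefficients: [4, 2, 4, 10, 4] → 4s^4 + 10s^3 + 4s^2 + 2s + 4

4s^4 + 10s^3 + 4s^2 + 2s + 4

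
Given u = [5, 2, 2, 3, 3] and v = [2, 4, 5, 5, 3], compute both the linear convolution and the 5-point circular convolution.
Linear: y_lin[0] = 5×2 = 10; y_lin[1] = 5×4 + 2×2 = 24; y_lin[2] = 5×5 + 2×4 + 2×2 = 37; y_lin[3] = 5×5 + 2×5 + 2×4 + 3×2 = 49; y_lin[4] = 5×3 + 2×5 + 2×5 + 3×4 + 3×2 = 53; y_lin[5] = 2×3 + 2×5 + 3×5 + 3×4 = 43; y_lin[6] = 2×3 + 3×5 + 3×5 = 36; y_lin[7] = 3×3 + 3×5 = 24; y_lin[8] = 3×3 = 9 → [10, 24, 37, 49, 53, 43, 36, 24, 9]. Circular (length 5): y[0] = 5×2 + 2×3 + 2×5 + 3×5 + 3×4 = 53; y[1] = 5×4 + 2×2 + 2×3 + 3×5 + 3×5 = 60; y[2] = 5×5 + 2×4 + 2×2 + 3×3 + 3×5 = 61; y[3] = 5×5 + 2×5 + 2×4 + 3×2 + 3×3 = 58; y[4] = 5×3 + 2×5 + 2×5 + 3×4 + 3×2 = 53 → [53, 60, 61, 58, 53]

Linear: [10, 24, 37, 49, 53, 43, 36, 24, 9], Circular: [53, 60, 61, 58, 53]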